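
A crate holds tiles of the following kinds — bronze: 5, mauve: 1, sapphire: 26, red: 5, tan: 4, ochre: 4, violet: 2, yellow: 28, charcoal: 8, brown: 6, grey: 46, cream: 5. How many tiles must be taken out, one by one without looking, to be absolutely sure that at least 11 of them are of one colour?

71

An adversary could hand out at most 10 tiles per colour (9 colours run out sooner): 5 + 1 + 10 + 5 + 4 + 4 + 2 + 10 + 8 + 6 + 10 + 5 = 70 tiles and still no colour has 11.
By pigeonhole, one more tile lands in a colour already at 10, so 71 draws are enough and 70 are not.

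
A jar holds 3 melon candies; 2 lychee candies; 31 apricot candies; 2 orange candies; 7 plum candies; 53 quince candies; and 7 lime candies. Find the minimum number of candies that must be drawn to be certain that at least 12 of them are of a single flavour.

44

By the pigeonhole principle, the 7 flavours are the holes; the candies drawn are the pigeons.
To avoid 12 of any one flavour, the worst case takes at most 11 of each flavour, or every candy of a flavour that has fewer than 11.
That gives 3 + 2 + 11 + 2 + 7 + 11 + 7 = 43 candies with no flavour reaching 12.
The next candy forces some flavour to 12, so 43 + 1 = 44.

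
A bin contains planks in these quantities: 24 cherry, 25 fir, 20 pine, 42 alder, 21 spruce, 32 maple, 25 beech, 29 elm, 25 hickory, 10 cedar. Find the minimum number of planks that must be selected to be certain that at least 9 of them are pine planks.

In the worst case for collecting pine planks, every non-pine plank comes out first.
There are 24 + 25 + 42 + 21 + 32 + 25 + 29 + 25 + 10 = 233 non-pine planks altogether.
After those, each further plank must be pine, so 233 + 9 = 242 draws guarantee 9 pine planks.

242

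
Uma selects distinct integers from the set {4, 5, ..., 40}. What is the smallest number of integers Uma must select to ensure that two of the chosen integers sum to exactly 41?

A set avoiding the sum 41 can contain at most one of each pair {x, 41−x}, plus the 3 elements whose complement lies outside the range.
The integers 21, …, 40 (20 of them) are such a set: any two sum to at least 21+22 = 43 > 41.
By pigeonhole, any 21st integer completes one of the 17 pairs, so 21 choices force a sum of 41.

21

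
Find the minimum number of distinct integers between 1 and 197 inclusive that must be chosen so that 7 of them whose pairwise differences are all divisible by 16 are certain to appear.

Integers whose pairwise differences are multiples of 16 are exactly those sharing a remainder mod 16. By the pigeonhole principle, the 16 residue classes mod 16 are the pigeonholes.
With 96 integers one could put 6 in each residue class and have no class reach 7.
The 97th integer pushes some class to 7, so 16·6 + 1 = 97.

97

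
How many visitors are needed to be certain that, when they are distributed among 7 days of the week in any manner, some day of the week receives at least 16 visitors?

With 105 visitors one could put exactly 15 in each of the 7 days of the week, and no day of the week would reach 16.
One more visitor must land in a day of the week that already has 15, giving it 16.
So 7 × 15 + 1 = 106 visitors are required.

106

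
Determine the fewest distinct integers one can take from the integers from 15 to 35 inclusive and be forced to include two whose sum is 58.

16

A set avoiding the sum 58 can contain at most one of each pair {x, 58−x}, plus the 9 elements whose complement lies outside the range or equal to its own complement.
The integers 15, …, 29 (15 of them) are such a set: any two sum to at least 15+16 = 31 and at most 28+29 = 57 < 58.
Any 16th integer completes one of the 6 pairs, so 16 choices force a sum of 58.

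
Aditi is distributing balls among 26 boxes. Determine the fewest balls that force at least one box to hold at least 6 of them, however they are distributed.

131

With 130 balls one could put exactly 5 in each of the 26 boxes, and no box would reach 6.
By the pigeonhole principle, one more ball must land in a box that already has 5, giving it 6.
So 26 × 5 + 1 = 131 balls are required.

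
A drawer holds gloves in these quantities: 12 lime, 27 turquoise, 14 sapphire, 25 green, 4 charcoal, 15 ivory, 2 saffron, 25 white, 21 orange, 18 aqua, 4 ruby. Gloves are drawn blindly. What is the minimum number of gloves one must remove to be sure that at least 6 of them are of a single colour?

The 11 colours are the holes; the gloves drawn are the pigeons.
To avoid 6 of any one colour, the worst case takes at most 5 of each colour, or every glove of a colour that has fewer than 5.
That gives 5 + 5 + 5 + 5 + 4 + 5 + 2 + 5 + 5 + 5 + 4 = 50 gloves with no colour reaching 6.
The next glove forces some colour to 6, so 50 + 1 = 51.

51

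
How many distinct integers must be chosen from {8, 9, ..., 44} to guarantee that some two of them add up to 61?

Two chosen integers sum to 61 exactly when both halves of some pair {x, 61−x} with 17 ≤ x ≤ 61−x ≤ 44 are chosen — 14 such pairs.
The remaining 9 elements (those with no distinct partner in range) can never complete a 61-sum, so the worst case takes all of them and one from each pair: 9 + 14 = 23.
By the pigeonhole principle, the 24th integer has to be the second member of some pair, so 23 + 1 = 24.

24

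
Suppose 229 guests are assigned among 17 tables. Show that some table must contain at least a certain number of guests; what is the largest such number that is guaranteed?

Pigeonhole: the 17 tables are the holes and the 229 guests are the pigeons.
If every table held at most 13 guests, the total would be at most 17 × 13 = 221, which is less than 229.
So some table holds at least ⌈229/17⌉ = 14 guests.

14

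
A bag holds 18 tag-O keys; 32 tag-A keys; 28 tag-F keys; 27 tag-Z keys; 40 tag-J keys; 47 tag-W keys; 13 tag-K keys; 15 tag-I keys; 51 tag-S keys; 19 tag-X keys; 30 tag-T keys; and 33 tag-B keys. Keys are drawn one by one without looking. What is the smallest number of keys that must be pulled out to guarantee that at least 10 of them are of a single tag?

Put each drawn key into a box by tag. The largest draw with every box below 10 takes min(count, 9) from each tag.
Σ min(cᵢ, 9) = 9 + 9 + 9 + 9 + 9 + 9 + 9 + 9 + 9 + 9 + 9 + 9 = 108.
Draw number 108 + 1 = 109 must push one box to 10.

109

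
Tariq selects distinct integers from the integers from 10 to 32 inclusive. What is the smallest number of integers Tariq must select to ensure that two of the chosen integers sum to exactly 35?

Group the elements by complementary pair {x, 35−x}: {10,25}, {11,24}, {12,23}, …, giving 8 two-element pairs and 7 integers whose partner 35−x falls outside [10,32].
Treating each of those 15 groups as a pigeonhole, one can pick one integer per group — 15 integers — with no two summing to 35.
The 16th integer lands in an occupied pair, forcing a sum of 35.

16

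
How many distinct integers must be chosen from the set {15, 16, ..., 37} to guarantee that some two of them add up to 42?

A set avoiding the sum 42 can contain at most one of each pair {x, 42−x}, plus the 11 elements whose complement lies outside the range or equal to its own complement.
The integers 21, …, 37 (17 of them) are such a set: any two sum to at least 21+22 = 43 > 42.
By the pigeonhole principle, any 18th integer completes one of the 6 pairs, so 18 choices force a sum of 42.

18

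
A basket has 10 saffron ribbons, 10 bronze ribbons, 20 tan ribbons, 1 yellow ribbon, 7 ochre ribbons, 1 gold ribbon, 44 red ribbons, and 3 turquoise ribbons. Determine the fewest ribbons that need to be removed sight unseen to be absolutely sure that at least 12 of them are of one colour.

The 8 colours are the holes; the ribbons drawn are the pigeons.
To avoid 12 of any one colour, the worst case takes at most 11 of each colour, or every ribbon of a colour that has fewer than 11.
That gives 10 + 10 + 11 + 1 + 7 + 1 + 11 + 3 = 54 ribbons with no colour reaching 12.
The next ribbon forces some colour to 12, so 54 + 1 = 55.

55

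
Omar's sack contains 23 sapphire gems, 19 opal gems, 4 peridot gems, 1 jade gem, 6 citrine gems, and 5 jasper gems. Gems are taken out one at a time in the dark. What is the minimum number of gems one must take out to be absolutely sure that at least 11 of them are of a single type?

37

By the pigeonhole principle, put each drawn gem into a box by type. The largest draw with every box below 11 takes min(count, 10) from each type; types with fewer than 10 contribute all they have.
Σ min(cᵢ, 10) = 10 + 10 + 4 + 1 + 6 + 5 = 36.
Draw number 36 + 1 = 37 must push one box to 11.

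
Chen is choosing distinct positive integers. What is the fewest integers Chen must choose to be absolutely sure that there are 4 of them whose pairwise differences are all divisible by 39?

118

Integers whose pairwise differences are multiples of 39 are exactly those sharing a remainder mod 39. Pigeonhole: the 39 residue classes mod 39 are the pigeonholes.
With 117 integers one could put 3 in each residue class and have no class reach 4.
The 118th integer pushes some class to 4, so 39·3 + 1 = 118.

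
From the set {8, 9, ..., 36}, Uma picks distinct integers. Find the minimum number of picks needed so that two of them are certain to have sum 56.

22

Group the elements by complementary pair {x, 56−x}: {20,36}, {21,35}, {22,34}, …, giving 8 two-element pairs; the single value 28 (it cannot pair with itself since the integers are distinct); and 12 integers whose partner 56−x falls outside [8,36].
Pigeonhole: treating each of those 21 groups as a pigeonhole, one can pick one integer per group — 21 integers — with no two summing to 56.
The 22nd integer lands in an occupied pair, forcing a sum of 56.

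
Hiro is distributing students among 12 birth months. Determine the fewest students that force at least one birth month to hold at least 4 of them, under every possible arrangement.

With 36 students one could put exactly 3 in each of the 12 birth months, and no birth month would reach 4.
One more student must land in a birth month that already has 3, giving it 4.
So 12 × 3 + 1 = 37 students are required.

37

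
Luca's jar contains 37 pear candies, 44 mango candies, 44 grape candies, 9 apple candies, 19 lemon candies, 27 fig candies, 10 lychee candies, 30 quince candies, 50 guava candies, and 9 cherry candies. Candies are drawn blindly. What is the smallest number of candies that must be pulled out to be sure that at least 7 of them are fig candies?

In the worst case for collecting fig candies, every non-fig candy comes out first.
There are 37 + 44 + 44 + 9 + 19 + 10 + 30 + 50 + 9 = 252 non-fig candies altogether.
After those, each further candy must be fig, so 252 + 7 = 259 draws guarantee 7 fig candies.

259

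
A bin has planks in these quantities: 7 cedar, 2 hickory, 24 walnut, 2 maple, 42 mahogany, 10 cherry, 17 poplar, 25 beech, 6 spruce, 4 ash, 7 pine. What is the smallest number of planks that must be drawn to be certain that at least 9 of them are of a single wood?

Put each drawn plank into a box by wood. The largest draw with every box below 9 takes min(count, 8) from each wood; woods with fewer than 8 contribute all they have.
Σ min(cᵢ, 8) = 7 + 2 + 8 + 2 + 8 + 8 + 8 + 8 + 6 + 4 + 7 = 68.
Draw number 68 + 1 = 69 must push one box to 9.

69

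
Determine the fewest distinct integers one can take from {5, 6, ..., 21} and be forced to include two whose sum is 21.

12

Group the elements by complementary pair {x, 21−x}: {5,16}, {6,15}, {7,14}, …, giving 6 two-element pairs and 5 integers whose partner 21−x falls outside [5,21].
By the pigeonhole principle, treating each of those 11 groups as a pigeonhole, one can pick one integer per group — 11 integers — with no two summing to 21.
The 12th integer lands in an occupied pair, forcing a sum of 21.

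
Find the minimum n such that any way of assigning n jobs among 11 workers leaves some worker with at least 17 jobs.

With 176 jobs one could put exactly 16 in each of the 11 workers, and no worker would reach 17.
By pigeonhole, one more job must land in a worker that already has 16, giving it 17.
So 11 × 16 + 1 = 177 jobs are required.

177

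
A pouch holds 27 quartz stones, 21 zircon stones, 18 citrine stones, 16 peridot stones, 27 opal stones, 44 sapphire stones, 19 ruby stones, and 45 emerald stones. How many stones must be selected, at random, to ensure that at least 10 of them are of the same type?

The 8 types are the holes; the stones drawn are the pigeons.
To avoid 10 of any one type, the worst case takes at most 9 of each type.
That gives 9 + 9 + 9 + 9 + 9 + 9 + 9 + 9 = 72 stones with no type reaching 10.
The next stone forces some type to 10, so 72 + 1 = 73.

73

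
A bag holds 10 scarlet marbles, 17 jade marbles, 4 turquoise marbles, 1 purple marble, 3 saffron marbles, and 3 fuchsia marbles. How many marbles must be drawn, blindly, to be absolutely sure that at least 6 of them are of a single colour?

22

Put each drawn marble into a box by colour. The largest draw with every box below 6 takes min(count, 5) from each colour; colours with fewer than 5 contribute all they have.
Σ min(cᵢ, 5) = 5 + 5 + 4 + 1 + 3 + 3 = 21.
Draw number 21 + 1 = 22 must push one box to 6.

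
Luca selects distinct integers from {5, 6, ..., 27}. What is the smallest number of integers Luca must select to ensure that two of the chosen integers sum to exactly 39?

16

Group the elements by complementary pair {x, 39−x}: {12,27}, {13,26}, {14,25}, …, giving 8 two-element pairs and 7 integers whose partner 39−x falls outside [5,27].
By the pigeonhole principle, treating each of those 15 groups as a pigeonhole, one can pick one integer per group — 15 integers — with no two summing to 39.
The 16th integer lands in an occupied pair, forcing a sum of 39.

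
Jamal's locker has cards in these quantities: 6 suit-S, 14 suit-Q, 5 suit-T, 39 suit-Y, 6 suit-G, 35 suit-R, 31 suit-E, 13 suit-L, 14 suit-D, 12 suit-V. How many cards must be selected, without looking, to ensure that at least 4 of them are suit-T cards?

In the worst case for collecting suit-T cards, every non-suit-T card comes out first.
There are 6 + 14 + 39 + 6 + 35 + 31 + 13 + 14 + 12 = 170 non-suit-T cards altogether.
After those, each further card must be suit-T, so 170 + 4 = 174 draws guarantee 4 suit-T cards.

174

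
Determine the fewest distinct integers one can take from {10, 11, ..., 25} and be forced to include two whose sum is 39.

11

A set avoiding the sum 39 can contain at most one of each pair {x, 39−x}, plus the 4 elements whose complement lies outside the range.
The integers 10, …, 19 (10 of them) are such a set: any two sum to at least 10+11 = 21 and at most 18+19 = 37 < 39.
Any 11th integer completes one of the 6 pairs, so 11 choices force a sum of 39.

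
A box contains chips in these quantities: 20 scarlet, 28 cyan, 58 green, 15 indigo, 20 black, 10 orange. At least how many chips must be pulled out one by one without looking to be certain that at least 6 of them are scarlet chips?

137

In the worst case for collecting scarlet chips, every non-scarlet chip comes out first.
There are 28 + 58 + 15 + 20 + 10 = 131 non-scarlet chips altogether.
After those, each further chip must be scarlet, so 131 + 6 = 137 draws guarantee 6 scarlet chips.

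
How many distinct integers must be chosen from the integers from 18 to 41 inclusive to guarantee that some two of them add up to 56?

15

Two chosen integers sum to 56 exactly when both halves of some pair {x, 56−x} with 18 ≤ x ≤ 56−x ≤ 38 are chosen — 10 such pairs.
The remaining 4 elements (those with no distinct partner in range) can never complete a 56-sum, so the worst case takes all of them and one from each pair: 4 + 10 = 14.
By the pigeonhole principle, the 15th integer has to be the second member of some pair, so 14 + 1 = 15.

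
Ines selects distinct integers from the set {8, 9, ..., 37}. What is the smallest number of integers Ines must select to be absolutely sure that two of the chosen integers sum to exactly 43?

A set avoiding the sum 43 can contain at most one of each pair {x, 43−x}, plus the 2 elements whose complement lies outside the range.
The integers 22, …, 37 (16 of them) are such a set: any two sum to at least 22+23 = 45 > 43.
By the pigeonhole principle, any 17th integer completes one of the 14 pairs, so 17 choices force a sum of 43.

17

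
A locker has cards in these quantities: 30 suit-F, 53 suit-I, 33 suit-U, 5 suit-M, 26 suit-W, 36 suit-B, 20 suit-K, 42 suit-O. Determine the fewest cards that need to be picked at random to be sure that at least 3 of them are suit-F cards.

In the worst case for collecting suit-F cards, every non-suit-F card comes out first.
There are 53 + 33 + 5 + 26 + 36 + 20 + 42 = 215 non-suit-F cards altogether.
After those, each further card must be suit-F, so 215 + 3 = 218 draws guarantee 3 suit-F cards.

218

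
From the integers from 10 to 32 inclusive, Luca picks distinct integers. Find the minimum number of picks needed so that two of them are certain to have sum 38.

Two chosen integers sum to 38 exactly when both halves of some pair {x, 38−x} with 10 ≤ x ≤ 38−x ≤ 28 are chosen — 9 such pairs.
The remaining 5 elements (those with no distinct partner in range) can never complete a 38-sum, so the worst case takes all of them and one from each pair: 5 + 9 = 14.
The 15th integer has to be the second member of some pair, so 14 + 1 = 15.

15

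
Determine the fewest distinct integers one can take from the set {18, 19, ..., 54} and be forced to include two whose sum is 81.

Group the elements by complementary pair {x, 81−x}: {27,54}, {28,53}, {29,52}, …, giving 14 two-element pairs and 9 integers whose partner 81−x falls outside [18,54].
Pigeonhole: treating each of those 23 groups as a pigeonhole, one can pick one integer per group — 23 integers — with no two summing to 81.
The 24th integer lands in an occupied pair, forcing a sum of 81.

24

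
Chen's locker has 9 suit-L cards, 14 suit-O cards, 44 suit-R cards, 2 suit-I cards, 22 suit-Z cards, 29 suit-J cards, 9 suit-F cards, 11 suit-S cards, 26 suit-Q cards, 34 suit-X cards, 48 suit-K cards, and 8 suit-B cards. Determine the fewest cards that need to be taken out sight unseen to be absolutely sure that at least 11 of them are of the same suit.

An adversary could hand out at most 10 cards per suit (4 suits run out sooner): 9 + 10 + 10 + 2 + 10 + 10 + 9 + 10 + 10 + 10 + 10 + 8 = 108 cards and still no suit has 11.
Pigeonhole: one more card lands in a suit already at 10, so 109 draws are enough and 108 are not.

109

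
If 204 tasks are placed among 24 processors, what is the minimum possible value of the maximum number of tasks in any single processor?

Pigeonhole: the 24 processors are the holes and the 204 tasks are the pigeons.
If every processor held at most 8 tasks, the total would be at most 24 × 8 = 192, which is less than 204.
So some processor holds at least ⌈204/24⌉ = 9 tasks.

9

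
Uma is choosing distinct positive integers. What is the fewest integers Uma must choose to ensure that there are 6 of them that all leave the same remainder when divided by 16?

By the pigeonhole principle, the 16 residue classes mod 16 are the pigeonholes.
With 80 integers one could put 5 in each residue class and have no class reach 6.
The 81st integer pushes some class to 6, so 16·5 + 1 = 81.

81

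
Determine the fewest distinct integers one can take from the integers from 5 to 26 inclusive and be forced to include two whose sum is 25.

Group the elements by complementary pair {x, 25−x}: {5,20}, {6,19}, {7,18}, …, giving 8 two-element pairs and 6 integers whose partner 25−x falls outside [5,26].
Pigeonhole: treating each of those 14 groups as a pigeonhole, one can pick one integer per group — 14 integers — with no two summing to 25.
The 15th integer lands in an occupied pair, forcing a sum of 25.

15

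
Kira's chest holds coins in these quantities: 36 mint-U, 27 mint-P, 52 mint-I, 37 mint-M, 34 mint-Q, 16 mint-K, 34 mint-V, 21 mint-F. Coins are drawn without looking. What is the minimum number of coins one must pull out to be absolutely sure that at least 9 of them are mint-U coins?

In the worst case for collecting mint-U coins, every non-mint-U coin comes out first.
There are 27 + 52 + 37 + 34 + 16 + 34 + 21 = 221 non-mint-U coins altogether.
After those, each further coin must be mint-U, so 221 + 9 = 230 draws guarantee 9 mint-U coins.

230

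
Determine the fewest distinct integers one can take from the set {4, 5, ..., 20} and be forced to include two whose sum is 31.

13

Two chosen integers sum to 31 exactly when both halves of some pair {x, 31−x} with 11 ≤ x ≤ 31−x ≤ 20 are chosen — 5 such pairs.
The remaining 7 elements (those with no distinct partner in range) can never complete a 31-sum, so the worst case takes all of them and one from each pair: 7 + 5 = 12.
The 13th integer has to be the second member of some pair, so 12 + 1 = 13.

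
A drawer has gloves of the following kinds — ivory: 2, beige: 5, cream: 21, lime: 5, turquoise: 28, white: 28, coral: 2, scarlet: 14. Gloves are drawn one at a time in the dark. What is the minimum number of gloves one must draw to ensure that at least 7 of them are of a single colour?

An adversary could hand out at most 6 gloves per colour (4 colours run out sooner): 2 + 5 + 6 + 5 + 6 + 6 + 2 + 6 = 38 gloves and still no colour has 7.
By the pigeonhole principle, one more glove lands in a colour already at 6, so 39 draws are enough and 38 are not.

39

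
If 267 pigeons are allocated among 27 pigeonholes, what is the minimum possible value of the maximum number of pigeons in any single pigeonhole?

By pigeonhole, the 27 pigeonholes are the holes and the 267 pigeons are the pigeons.
If every pigeonhole held at most 9 pigeons, the total would be at most 27 × 9 = 243, which is less than 267.
So some pigeonhole holds at least ⌈267/27⌉ = 10 pigeons.

10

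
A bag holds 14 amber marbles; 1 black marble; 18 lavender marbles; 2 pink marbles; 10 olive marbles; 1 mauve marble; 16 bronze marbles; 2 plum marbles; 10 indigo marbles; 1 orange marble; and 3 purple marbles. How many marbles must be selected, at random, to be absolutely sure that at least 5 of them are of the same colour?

Put each drawn marble into a box by colour. The largest draw with every box below 5 takes min(count, 4) from each colour; colours with fewer than 4 contribute all they have.
Σ min(cᵢ, 4) = 4 + 1 + 4 + 2 + 4 + 1 + 4 + 2 + 4 + 1 + 3 = 30.
Draw number 30 + 1 = 31 must push one box to 5.

31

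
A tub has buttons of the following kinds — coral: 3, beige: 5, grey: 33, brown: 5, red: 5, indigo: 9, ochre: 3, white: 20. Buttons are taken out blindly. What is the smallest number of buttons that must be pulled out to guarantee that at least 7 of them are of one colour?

Pigeonhole: put each drawn button into a box by colour. The largest draw with every box below 7 takes min(count, 6) from each colour; colours with fewer than 6 contribute all they have.
Σ min(cᵢ, 6) = 3 + 5 + 6 + 5 + 5 + 6 + 3 + 6 = 39.
Draw number 39 + 1 = 40 must push one box to 7.

40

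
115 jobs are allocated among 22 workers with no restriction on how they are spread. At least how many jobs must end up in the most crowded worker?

The 22 workers are the holes and the 115 jobs are the pigeons.
If every worker held at most 5 jobs, the total would be at most 22 × 5 = 110, which is less than 115.
So some worker holds at least ⌈115/22⌉ = 6 jobs.

6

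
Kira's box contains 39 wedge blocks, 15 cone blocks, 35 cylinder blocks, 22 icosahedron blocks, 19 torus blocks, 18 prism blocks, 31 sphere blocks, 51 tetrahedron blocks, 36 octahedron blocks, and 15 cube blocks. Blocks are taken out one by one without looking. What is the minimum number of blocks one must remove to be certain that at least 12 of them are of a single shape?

111

Put each drawn block into a box by shape. The largest draw with every box below 12 takes min(count, 11) from each shape.
Σ min(cᵢ, 11) = 11 + 11 + 11 + 11 + 11 + 11 + 11 + 11 + 11 + 11 = 110.
Draw number 110 + 1 = 111 must push one box to 12.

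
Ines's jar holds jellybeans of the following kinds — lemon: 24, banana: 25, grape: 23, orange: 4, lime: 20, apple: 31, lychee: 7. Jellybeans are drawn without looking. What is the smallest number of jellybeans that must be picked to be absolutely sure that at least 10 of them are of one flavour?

57

Pigeonhole: the 7 flavours are the holes; the jellybeans drawn are the pigeons.
To avoid 10 of any one flavour, the worst case takes at most 9 of each flavour, or every jellybean of a flavour that has fewer than 9.
That gives 9 + 9 + 9 + 4 + 9 + 9 + 7 = 56 jellybeans with no flavour reaching 10.
The next jellybean forces some flavour to 10, so 56 + 1 = 57.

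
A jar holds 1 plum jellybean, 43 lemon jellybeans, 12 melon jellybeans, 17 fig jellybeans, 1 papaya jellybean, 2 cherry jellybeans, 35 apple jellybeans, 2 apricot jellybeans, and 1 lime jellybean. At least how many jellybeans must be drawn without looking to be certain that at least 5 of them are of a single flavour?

24

Pigeonhole: put each drawn jellybean into a box by flavour. The largest draw with every box below 5 takes min(count, 4) from each flavour; flavours with fewer than 4 contribute all they have.
Σ min(cᵢ, 4) = 1 + 4 + 4 + 4 + 1 + 2 + 4 + 2 + 1 = 23.
Draw number 23 + 1 = 24 must push one box to 5.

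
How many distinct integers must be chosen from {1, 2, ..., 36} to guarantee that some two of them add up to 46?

24

Two chosen integers sum to 46 exactly when both halves of some pair {x, 46−x} with 10 ≤ x ≤ 46−x ≤ 36 are chosen — 13 such pairs.
The remaining 10 elements (those with no distinct partner in range) can never complete a 46-sum, so the worst case takes all of them and one from each pair: 10 + 13 = 23.
By the pigeonhole principle, the 24th integer has to be the second member of some pair, so 23 + 1 = 24.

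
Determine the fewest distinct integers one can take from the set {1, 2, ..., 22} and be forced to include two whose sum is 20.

14

A set avoiding the sum 20 can contain at most one of each pair {x, 20−x}, plus the 4 elements whose complement lies outside the range or equal to its own complement.
The integers 10, …, 22 (13 of them) are such a set: any two sum to at least 10+11 = 21 > 20.
By pigeonhole, any 14th integer completes one of the 9 pairs, so 14 choices force a sum of 20.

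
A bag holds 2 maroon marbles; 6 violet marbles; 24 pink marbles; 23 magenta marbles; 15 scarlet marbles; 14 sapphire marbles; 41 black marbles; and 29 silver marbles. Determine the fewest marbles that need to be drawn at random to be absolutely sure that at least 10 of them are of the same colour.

An adversary could hand out at most 9 marbles per colour (maroon, violet run out sooner): 2 + 6 + 9 + 9 + 9 + 9 + 9 + 9 = 62 marbles and still no colour has 10.
One more marble lands in a colour already at 9, so 63 draws are enough and 62 are not.

63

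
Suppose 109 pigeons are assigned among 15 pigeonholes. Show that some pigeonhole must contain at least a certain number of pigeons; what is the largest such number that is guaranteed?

8

By pigeonhole, the 15 pigeonholes are the holes and the 109 pigeons are the pigeons.
If every pigeonhole held at most 7 pigeons, the total would be at most 15 × 7 = 105, which is less than 109.
So some pigeonhole holds at least ⌈109/15⌉ = 8 pigeons.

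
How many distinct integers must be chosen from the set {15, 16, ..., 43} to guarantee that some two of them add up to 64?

Two chosen integers sum to 64 exactly when both halves of some pair {x, 64−x} with 21 ≤ x ≤ 64−x ≤ 43 are chosen — 11 such pairs.
The remaining 7 elements (those with no distinct partner in range) can never complete a 64-sum, so the worst case takes all of them and one from each pair: 7 + 11 = 18.
Pigeonhole: the 19th integer has to be the second member of some pair, so 18 + 1 = 19.

19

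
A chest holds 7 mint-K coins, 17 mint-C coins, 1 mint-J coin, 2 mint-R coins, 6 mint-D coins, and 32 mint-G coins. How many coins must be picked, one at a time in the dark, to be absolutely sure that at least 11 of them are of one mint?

By the pigeonhole principle, the 6 mints are the holes; the coins drawn are the pigeons.
To avoid 11 of any one mint, the worst case takes at most 10 of each mint, or every coin of a mint that has fewer than 10.
That gives 7 + 10 + 1 + 2 + 6 + 10 = 36 coins with no mint reaching 11.
The next coin forces some mint to 11, so 36 + 1 = 37.

37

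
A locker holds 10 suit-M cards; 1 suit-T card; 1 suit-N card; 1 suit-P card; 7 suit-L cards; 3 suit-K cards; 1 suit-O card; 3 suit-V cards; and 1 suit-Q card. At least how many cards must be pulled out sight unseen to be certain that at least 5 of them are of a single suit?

20

Put each drawn card into a box by suit. The largest draw with every box below 5 takes min(count, 4) from each suit; suits with fewer than 4 contribute all they have.
Σ min(cᵢ, 4) = 4 + 1 + 1 + 1 + 4 + 3 + 1 + 3 + 1 = 19.
Draw number 19 + 1 = 20 must push one box to 5.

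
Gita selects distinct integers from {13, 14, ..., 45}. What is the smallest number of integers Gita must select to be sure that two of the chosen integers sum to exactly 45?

24

A set avoiding the sum 45 can contain at most one of each pair {x, 45−x}, plus the 13 elements whose complement lies outside the range.
The integers 23, …, 45 (23 of them) are such a set: any two sum to at least 23+24 = 47 > 45.
Any 24th integer completes one of the 10 pairs, so 24 choices force a sum of 45.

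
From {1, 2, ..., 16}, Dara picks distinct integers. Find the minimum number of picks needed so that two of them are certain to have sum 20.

Group the elements by complementary pair {x, 20−x}: {4,16}, {5,15}, {6,14}, …, giving 6 two-element pairs, the single value 10 (it cannot pair with itself since the integers are distinct), and 3 integers whose partner 20−x falls outside [1,16].
Treating each of those 10 groups as a pigeonhole, one can pick one integer per group — 10 integers — with no two summing to 20.
The 11th integer lands in an occupied pair, forcing a sum of 20.

11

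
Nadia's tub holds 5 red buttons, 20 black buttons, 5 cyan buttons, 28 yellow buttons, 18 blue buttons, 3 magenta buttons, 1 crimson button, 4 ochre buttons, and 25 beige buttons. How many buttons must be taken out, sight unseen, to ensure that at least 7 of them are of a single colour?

43

Pigeonhole: the 9 colours are the holes; the buttons drawn are the pigeons.
To avoid 7 of any one colour, the worst case takes at most 6 of each colour, or every button of a colour that has fewer than 6.
That gives 5 + 6 + 5 + 6 + 6 + 3 + 1 + 4 + 6 = 42 buttons with no colour reaching 7.
The next button forces some colour to 7, so 42 + 1 = 43.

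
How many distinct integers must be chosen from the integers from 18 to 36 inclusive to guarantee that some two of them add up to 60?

A set avoiding the sum 60 can contain at most one of each pair {x, 60−x}, plus the 7 elements whose complement lies outside the range or equal to its own complement.
The integers 18, …, 30 (13 of them) are such a set: any two sum to at least 18+19 = 37 and at most 29+30 = 59 < 60.
Any 14th integer completes one of the 6 pairs, so 14 choices force a sum of 60.

14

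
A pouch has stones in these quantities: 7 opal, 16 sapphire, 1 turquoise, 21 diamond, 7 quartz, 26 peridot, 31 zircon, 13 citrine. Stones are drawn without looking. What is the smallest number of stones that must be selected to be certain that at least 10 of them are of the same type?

Pigeonhole: put each drawn stone into a box by type. The largest draw with every box below 10 takes min(count, 9) from each type; types with fewer than 9 contribute all they have.
Σ min(cᵢ, 9) = 7 + 9 + 1 + 9 + 7 + 9 + 9 + 9 = 60.
Draw number 60 + 1 = 61 must push one box to 10.

61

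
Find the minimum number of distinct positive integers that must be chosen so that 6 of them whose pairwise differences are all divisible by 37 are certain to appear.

186

Integers whose pairwise differences are multiples of 37 are exactly those sharing a remainder mod 37. The 37 residue classes mod 37 are the pigeonholes.
With 185 integers one could put 5 in each residue class and have no class reach 6.
The 186th integer pushes some class to 6, so 37·5 + 1 = 186.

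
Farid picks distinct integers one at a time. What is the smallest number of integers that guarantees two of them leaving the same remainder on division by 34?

35

Pigeonhole: the 34 residue classes mod 34 are the pigeonholes.
With 34 integers one could put 1 in each residue class and have no class reach 2.
The 35th integer pushes some class to 2, so 34·1 + 1 = 35.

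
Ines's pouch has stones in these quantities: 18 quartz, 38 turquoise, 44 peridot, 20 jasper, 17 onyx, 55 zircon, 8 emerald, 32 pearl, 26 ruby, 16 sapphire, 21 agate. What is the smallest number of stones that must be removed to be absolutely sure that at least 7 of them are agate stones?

In the worst case for collecting agate stones, every non-agate stone comes out first.
There are 18 + 38 + 44 + 20 + 17 + 55 + 8 + 32 + 26 + 16 = 274 non-agate stones altogether.
After those, each further stone must be agate, so 274 + 7 = 281 draws guarantee 7 agate stones.

281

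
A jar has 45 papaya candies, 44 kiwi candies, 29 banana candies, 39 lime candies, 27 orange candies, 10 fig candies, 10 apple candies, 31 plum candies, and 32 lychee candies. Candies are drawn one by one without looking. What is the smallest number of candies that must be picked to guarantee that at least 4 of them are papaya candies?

In the worst case for collecting papaya candies, every non-papaya candy comes out first.
There are 44 + 29 + 39 + 27 + 10 + 10 + 31 + 32 = 222 non-papaya candies altogether.
After those, each further candy must be papaya, so 222 + 4 = 226 draws guarantee 4 papaya candies.

226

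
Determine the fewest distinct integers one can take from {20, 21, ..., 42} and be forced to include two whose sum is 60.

A set avoiding the sum 60 can contain at most one of each pair {x, 60−x}, plus the 3 elements whose complement lies outside the range or equal to its own complement.
The integers 30, …, 42 (13 of them) are such a set: any two sum to at least 30+31 = 61 > 60.
By pigeonhole, any 14th integer completes one of the 10 pairs, so 14 choices force a sum of 60.

14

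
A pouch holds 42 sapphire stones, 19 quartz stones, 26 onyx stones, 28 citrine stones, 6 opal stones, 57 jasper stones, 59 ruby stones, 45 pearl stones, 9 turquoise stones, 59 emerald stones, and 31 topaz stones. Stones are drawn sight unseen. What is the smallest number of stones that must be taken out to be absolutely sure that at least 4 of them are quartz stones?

366

In the worst case for collecting quartz stones, every non-quartz stone comes out first.
There are 42 + 26 + 28 + 6 + 57 + 59 + 45 + 9 + 59 + 31 = 362 non-quartz stones altogether.
After those, each further stone must be quartz, so 362 + 4 = 366 draws guarantee 4 quartz stones.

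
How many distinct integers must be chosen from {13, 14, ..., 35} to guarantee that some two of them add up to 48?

Two chosen integers sum to 48 exactly when both halves of some pair {x, 48−x} with 13 ≤ x ≤ 48−x ≤ 35 are chosen — 11 such pairs.
The remaining 1 element (those with no distinct partner in range) can never complete a 48-sum, so the worst case takes all of them and one from each pair: 1 + 11 = 12.
The 13th integer has to be the second member of some pair, so 12 + 1 = 13.

13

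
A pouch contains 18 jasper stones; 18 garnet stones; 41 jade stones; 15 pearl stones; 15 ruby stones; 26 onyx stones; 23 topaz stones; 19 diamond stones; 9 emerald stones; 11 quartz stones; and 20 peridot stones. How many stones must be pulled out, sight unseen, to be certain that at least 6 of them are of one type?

56

By pigeonhole, the 11 types are the holes; the stones drawn are the pigeons.
To avoid 6 of any one type, the worst case takes at most 5 of each type.
That gives 5 + 5 + 5 + 5 + 5 + 5 + 5 + 5 + 5 + 5 + 5 = 55 stones with no type reaching 6.
The next stone forces some type to 6, so 55 + 1 = 56.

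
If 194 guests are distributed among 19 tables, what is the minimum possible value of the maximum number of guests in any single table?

11

The 19 tables are the holes and the 194 guests are the pigeons.
If every table held at most 10 guests, the total would be at most 19 × 10 = 190, which is less than 194.
So some table holds at least ⌈194/19⌉ = 11 guests.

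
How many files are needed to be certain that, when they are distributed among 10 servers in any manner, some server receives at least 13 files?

With 120 files one could put exactly 12 in each of the 10 servers, and no server would reach 13.
Pigeonhole: one more file must land in a server that already has 12, giving it 13.
So 10 × 12 + 1 = 121 files are required.

121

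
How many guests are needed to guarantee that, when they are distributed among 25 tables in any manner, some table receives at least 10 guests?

With 225 guests one could put exactly 9 in each of the 25 tables, and no table would reach 10.
Pigeonhole: one more guest must land in a table that already has 9, giving it 10.
So 25 × 9 + 1 = 226 guests are required.

226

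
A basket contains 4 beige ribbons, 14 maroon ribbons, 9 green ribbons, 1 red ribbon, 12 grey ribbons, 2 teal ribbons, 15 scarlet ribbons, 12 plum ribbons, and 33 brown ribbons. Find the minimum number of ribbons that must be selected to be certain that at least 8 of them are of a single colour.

50

By the pigeonhole principle, the 9 colours are the holes; the ribbons drawn are the pigeons.
To avoid 8 of any one colour, the worst case takes at most 7 of each colour, or every ribbon of a colour that has fewer than 7.
That gives 4 + 7 + 7 + 1 + 7 + 2 + 7 + 7 + 7 = 49 ribbons with no colour reaching 8.
The next ribbon forces some colour to 8, so 49 + 1 = 50.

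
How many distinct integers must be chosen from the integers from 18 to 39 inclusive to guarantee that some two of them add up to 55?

13

A set avoiding the sum 55 can contain at most one of each pair {x, 55−x}, plus the 2 elements whose complement lies outside the range.
The integers 28, …, 39 (12 of them) are such a set: any two sum to at least 28+29 = 57 > 55.
Any 13th integer completes one of the 10 pairs, so 13 choices force a sum of 55.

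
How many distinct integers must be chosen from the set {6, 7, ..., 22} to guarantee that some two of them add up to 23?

Two chosen integers sum to 23 exactly when both halves of some pair {x, 23−x} with 6 ≤ x ≤ 23−x ≤ 17 are chosen — 6 such pairs.
The remaining 5 elements (those with no distinct partner in range) can never complete a 23-sum, so the worst case takes all of them and one from each pair: 5 + 6 = 11.
The 12th integer has to be the second member of some pair, so 11 + 1 = 12.

12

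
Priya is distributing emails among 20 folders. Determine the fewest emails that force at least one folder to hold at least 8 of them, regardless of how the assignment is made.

141

With 140 emails one could put exactly 7 in each of the 20 folders, and no folder would reach 8.
Pigeonhole: one more email must land in a folder that already has 7, giving it 8.
So 20 × 7 + 1 = 141 emails are required.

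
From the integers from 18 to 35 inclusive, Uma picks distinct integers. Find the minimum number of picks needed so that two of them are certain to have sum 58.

A set avoiding the sum 58 can contain at most one of each pair {x, 58−x}, plus the 6 elements whose complement lies outside the range or equal to its own complement.
The integers 18, …, 29 (12 of them) are such a set: any two sum to at least 18+19 = 37 and at most 28+29 = 57 < 58.
By pigeonhole, any 13th integer completes one of the 6 pairs, so 13 choices force a sum of 58.

13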